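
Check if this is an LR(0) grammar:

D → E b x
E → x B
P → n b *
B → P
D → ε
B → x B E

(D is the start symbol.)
No. Shift-reduce conflict between [D → .] and [E → . x B]

A grammar is LR(0) if no state in the canonical LR(0) collection has:
  - both a shift item (dot before a terminal) and a complete item (shift-reduce conflict), or
  - two or more complete items (reduce-reduce conflict; the accept item [D' → D .] counts as a complete item here).

Augment with D' → D and build the canonical LR(0) collection (I0 = CLOSURE({[D' → . D]}), then GOTO on every symbol after a dot until no new states appear). It has 14 states:
  I0: { [D → . E b x], [D → .], [D' → . D], [E → . x B] }  — shift, reduce
  I1: { [D' → D .] }  — accept
  I2: { [D → E . b x] }  — shift
  I3: { [B → . P], [B → . x B E], [E → x . B], [P → . n b *] }  — shift
  I4: { [E → x B .] }  — reduce
  I5: { [B → P .] }  — reduce
  I6: { [P → n . b *] }  — shift
  I7: { [B → . P], [B → . x B E], [B → x . B E], [P → . n b *] }  — shift
  I8: { [B → x B . E], [E → . x B] }  — shift
  I9: { [B → x B E .] }  — reduce
  I10: { [P → n b . *] }  — shift
  I11: { [P → n b * .] }  — reduce
  I12: { [D → E b . x] }  — shift
  I13: { [D → E b x .] }  — reduce

Conflict in state I0:
  Shift-reduce conflict between [D → .] and [E → . x B]
So the grammar is NOT LR(0).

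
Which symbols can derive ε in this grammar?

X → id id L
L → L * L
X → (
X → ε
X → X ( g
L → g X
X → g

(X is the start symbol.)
ε-productions: X → ε
So X is immediately nullable.
No further non-terminal can be added: every production for the remaining non-terminals contains a terminal or a non-nullable non-terminal.
Nullable = { 'X' }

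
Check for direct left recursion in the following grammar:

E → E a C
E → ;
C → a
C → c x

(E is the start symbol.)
Yes, E is left-recursive

Direct left recursion occurs when N → N α for some non-terminal N (the right-hand side begins with the left-hand side itself).

E → E a C: LEFT RECURSIVE (starts with E)
E → ;: starts with ';'
C → a: starts with a
C → c x: starts with c

The grammar has direct left recursion on: E.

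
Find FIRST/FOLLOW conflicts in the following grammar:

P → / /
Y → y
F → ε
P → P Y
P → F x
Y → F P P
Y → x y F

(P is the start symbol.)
A FIRST/FOLLOW conflict occurs when a non-terminal N has a nullable alternative N → β (β ⇒* ε) and another alternative N → α with FIRST(α) ∩ FOLLOW(N) ≠ ∅: on such a lookahead the parser cannot decide between expanding α and letting N vanish via β.

Nullable non-terminals: F.
F has a nullable alternative but only one production, so nothing to check.

P, Y have no nullable alternative, so no FIRST/FOLLOW check is needed there.

No FIRST/FOLLOW conflicts found.

Answer: No FIRST/FOLLOW conflicts.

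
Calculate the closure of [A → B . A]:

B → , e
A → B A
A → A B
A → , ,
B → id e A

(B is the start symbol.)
{ [A → . , ,], [A → . A B], [A → . B A], [A → B . A], [B → . , e], [B → . id e A] }

Start with: [A → B . A]
  [A → B . A] has the dot before A: add [A → . B A], [A → . A B], [A → . , ,]
  [A → . B A] has the dot before B: add [B → . , e], [B → . id e A]
No further items can be added.

CLOSURE = { [A → . , ,], [A → . A B], [A → . B A], [A → B . A], [B → . , e], [B → . id e A] }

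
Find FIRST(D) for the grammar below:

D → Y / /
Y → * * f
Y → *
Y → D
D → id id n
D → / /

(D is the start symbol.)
{ '*', '/', 'id' }

To compute FIRST(D), examine every production with D on the left-hand side, reading each right-hand side left to right until a non-nullable symbol is reached.

FIRST sets of the other non-terminals involved (by the same procedure, iterated to a fixed point):
  FIRST(Y) = { '*', '/', 'id' }

From D → Y / /:
  - Y is a non-terminal: add FIRST(Y) \ {ε} = { '*', '/', 'id' }
    Y is not nullable, so stop
From D → id id n:
  - id is a terminal: add 'id' and stop
From D → / /:
  - '/' is a terminal: add '/' and stop

Collecting: FIRST(D) = { '*', '/', 'id' }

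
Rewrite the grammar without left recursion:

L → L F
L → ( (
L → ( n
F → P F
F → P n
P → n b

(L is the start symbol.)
L → ( ( L'
L → ( n L'
L' → F L'
L' → ε
F → P F
F → P n
P → n b

L is directly left-recursive. The standard transformation for
  A → A α₁ | ... | A α_m | β₁ | ... | β_n
is
  A  → β₁ A' | ... | β_n A'
  A' → α₁ A' | ... | α_m A' | ε

L → ( ( becomes L → ( ( L'
L → ( n becomes L → ( n L'
L → L F becomes L' → F L'
Add L' → ε

Productions for other non-terminals are unchanged:
  F → P F
  F → P n
  P → n b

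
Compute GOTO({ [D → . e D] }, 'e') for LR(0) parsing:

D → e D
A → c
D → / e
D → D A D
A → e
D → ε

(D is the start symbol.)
GOTO(I, 'e') = CLOSURE({ [A → αX.β] : [A → α.Xβ] ∈ I, X = 'e' })

Items with dot before 'e', with the dot advanced:
  [D → . e D] → [D → e . D]
Closure of the advanced items:
  [D → e . D] has the dot before D: add [D → . e D], [D → . / e], [D → . D A D], [D → .]

GOTO = { [D → . / e], [D → . D A D], [D → . e D], [D → .], [D → e . D] }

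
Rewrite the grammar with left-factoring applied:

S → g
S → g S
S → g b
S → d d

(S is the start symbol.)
Left-factoring transforms A → αβ₁ | αβ₂ into A → αA' and A' → β₁ | β₂
(α is the longest common prefix among the alternatives). Repeat until
no nonterminal has two alternatives with a common prefix.

Round 1: S has alternatives sharing prefix 'g'. Introduce S': S → g S'
  Add: S' → ε
  Add: S' → S
  Add: S' → b

No remaining common prefixes — done.

Resulting grammar:
S → g S'
S' → ε
S' → S
S' → b
S → d d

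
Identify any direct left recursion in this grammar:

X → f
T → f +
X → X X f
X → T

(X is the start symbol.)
Yes, X is left-recursive

Direct left recursion occurs when N → N α for some non-terminal N (the right-hand side begins with the left-hand side itself).

X → f: starts with f
T → f +: starts with f
X → X X f: LEFT RECURSIVE (starts with X)
X → T: starts with T

The grammar has direct left recursion on: X.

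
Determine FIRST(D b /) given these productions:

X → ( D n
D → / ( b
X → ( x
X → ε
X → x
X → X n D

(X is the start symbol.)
FIRST sets of the non-terminals involved (from the grammar, by fixed-point iteration):
  FIRST(D) = { '/' }

To compute FIRST(D b /), process the symbols left to right:
Symbol D is a non-terminal. Add FIRST(D) \ {ε} = { '/' }
D is not nullable (ε ∉ FIRST(D)), so stop here.
FIRST(D b /) = { '/' }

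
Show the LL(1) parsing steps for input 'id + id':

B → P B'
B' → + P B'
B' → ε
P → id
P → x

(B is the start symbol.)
Stack is shown with the top on the left.

Stack     Input      Action
---------------------------
B $       id + id $  output B → P B'
P B' $    id + id $  output P → id
id B' $   id + id $  match 'id'
B' $      + id $     output B' → + P B'
+ P B' $  + id $     match '+'
P B' $    id $       output P → id
id B' $   id $       match 'id'
B' $      $          output B' → ε
$         $          accept

The string is accepted.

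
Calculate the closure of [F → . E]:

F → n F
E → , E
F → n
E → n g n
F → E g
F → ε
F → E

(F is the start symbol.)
{ [E → . , E], [E → . n g n], [F → . E] }

Start with: [F → . E]
  [F → . E] has the dot before E: add [E → . , E], [E → . n g n]
No further items can be added.

CLOSURE = { [E → . , E], [E → . n g n], [F → . E] }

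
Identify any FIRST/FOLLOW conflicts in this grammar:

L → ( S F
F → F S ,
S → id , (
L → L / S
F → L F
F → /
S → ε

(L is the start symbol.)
Nullable non-terminals: S.

S: nullable alternative(s) S → ε; FOLLOW(S) = { $, '(', ',', '/' }
  S → id , (: FIRST \ {ε} = { 'id' } — disjoint from FOLLOW(S)
  S → ε: FIRST \ {ε} = { } — this is the only nullable alternative, skip

F, L have no nullable alternative, so no FIRST/FOLLOW check is needed there.

No FIRST/FOLLOW conflicts found.

Answer: No FIRST/FOLLOW conflicts.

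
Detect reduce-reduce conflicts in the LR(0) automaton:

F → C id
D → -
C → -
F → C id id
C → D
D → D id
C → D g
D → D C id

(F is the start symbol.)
Yes — I1: [C → - .] vs [D → - .]

A reduce-reduce conflict occurs when an LR(0) state has two complete items [A → α .] and [B → β .] — both call for a reduction, and with no lookahead the parser cannot choose between them.

Augment with F' → F and build the canonical LR(0) collection (I0 = CLOSURE({[F' → . F]}), then GOTO on every symbol after a dot until no new states appear). It has 11 states:
  I0: { [C → . -], [C → . D g], [C → . D], [D → . -], [D → . D C id], [D → . D id], [F → . C id id], [F → . C id], [F' → . F] }  — shift
  I1: { [C → - .], [D → - .] }  — 2 reduces
  I2: { [F → C . id id], [F → C . id] }  — shift
  I3: { [C → . -], [C → . D g], [C → . D], [C → D . g], [C → D .], [D → . -], [D → . D C id], [D → . D id], [D → D . C id], [D → D . id] }  — shift, reduce
  I4: { [F' → F .] }  — accept
  I5: { [D → D C . id] }  — shift
  I6: { [C → D g .] }  — reduce
  I7: { [D → D id .] }  — reduce
  I8: { [D → D C id .] }  — reduce
  I9: { [F → C id . id], [F → C id .] }  — shift, reduce
  I10: { [F → C id id .] }  — reduce

I1 contains complete items [C → - .], [D → - .] — reduce-reduce conflict.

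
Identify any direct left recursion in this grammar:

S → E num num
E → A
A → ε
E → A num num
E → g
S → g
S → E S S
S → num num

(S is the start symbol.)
S → E num num: starts with E
E → A: starts with A
A → ε: starts with ε
E → A num num: starts with A
E → g: starts with g
S → g: starts with g
S → E S S: starts with E
S → num num: starts with num

No direct left recursion found.

Answer: No direct left recursion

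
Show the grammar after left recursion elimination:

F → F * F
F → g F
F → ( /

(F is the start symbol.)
F → g F F'
F → ( / F'
F' → * F F'
F' → ε

F is directly left-recursive. The standard transformation for
  A → A α₁ | ... | A α_m | β₁ | ... | β_n
is
  A  → β₁ A' | ... | β_n A'
  A' → α₁ A' | ... | α_m A' | ε

F → g F becomes F → g F F'
F → ( / becomes F → ( / F'
F → F * F becomes F' → * F F'
Add F' → ε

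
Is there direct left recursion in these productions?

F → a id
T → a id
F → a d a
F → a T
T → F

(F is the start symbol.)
Direct left recursion occurs when N → N α for some non-terminal N (the right-hand side begins with the left-hand side itself).

F → a id: starts with a
T → a id: starts with a
F → a d a: starts with a
F → a T: starts with a
T → F: starts with F

No direct left recursion found.

Answer: No direct left recursion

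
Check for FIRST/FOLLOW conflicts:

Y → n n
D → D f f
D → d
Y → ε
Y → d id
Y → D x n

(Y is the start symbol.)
No FIRST/FOLLOW conflicts.

Nullable non-terminals: Y.
FIRST sets used below: FIRST(D) = { 'd' }

Y: nullable alternative(s) Y → ε; FOLLOW(Y) = { $ }
  Y → n n: FIRST \ {ε} = { 'n' } — disjoint from FOLLOW(Y)
  Y → ε: FIRST \ {ε} = { } — this is the only nullable alternative, skip
  Y → d id: FIRST \ {ε} = { 'd' } — disjoint from FOLLOW(Y)
  Y → D x n: FIRST \ {ε} = { 'd' } — disjoint from FOLLOW(Y)

D has no nullable alternative, so no FIRST/FOLLOW check is needed there.

No FIRST/FOLLOW conflicts found.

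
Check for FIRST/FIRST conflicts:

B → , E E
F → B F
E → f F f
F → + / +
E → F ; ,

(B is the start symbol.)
No FIRST/FIRST conflicts.

A FIRST/FIRST conflict occurs when two productions N → α and N → β for the same non-terminal have FIRST(α) ∩ FIRST(β) ≠ ∅ (with ε ∈ FIRST of a nullable right-hand side, so two nullable alternatives also conflict).

FIRST sets of the non-terminals at (or reachable through a nullable prefix from) the front of some alternative:
  FIRST(B) = { ',' }
  FIRST(F) = { '+', ',' }

Productions for F:
  F → B F: FIRST = { ',' }
  F → + / +: FIRST = { '+' }
Productions for E:
  E → f F f: FIRST = { 'f' }
  E → F ; ,: FIRST = { '+', ',' }
B has only one production, so no FIRST/FIRST conflict is possible there.

All alternatives of each non-terminal have pairwise disjoint FIRST sets.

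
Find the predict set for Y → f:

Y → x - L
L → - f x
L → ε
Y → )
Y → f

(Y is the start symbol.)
PREDICT(Y → f) = (FIRST(RHS) \ {ε}) ∪ (FOLLOW(Y) if ε ∈ FIRST(RHS), i.e. RHS ⇒* ε)
FIRST(f) = { 'f' }
ε ∉ FIRST(f), so FOLLOW(Y) is not added.
PREDICT(Y → f) = { 'f' }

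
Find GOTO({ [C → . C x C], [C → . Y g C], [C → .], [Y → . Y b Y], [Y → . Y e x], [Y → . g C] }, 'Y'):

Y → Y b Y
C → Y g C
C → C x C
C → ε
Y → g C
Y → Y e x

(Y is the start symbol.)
GOTO(I, 'Y') = CLOSURE({ [A → αX.β] : [A → α.Xβ] ∈ I, X = 'Y' })

Items with dot before 'Y', with the dot advanced:
  [C → . Y g C] → [C → Y . g C]
  [Y → . Y b Y] → [Y → Y . b Y]
  [Y → . Y e x] → [Y → Y . e x]
Closure adds nothing (no advanced item has the dot before a non-terminal).

GOTO = { [C → Y . g C], [Y → Y . b Y], [Y → Y . e x] }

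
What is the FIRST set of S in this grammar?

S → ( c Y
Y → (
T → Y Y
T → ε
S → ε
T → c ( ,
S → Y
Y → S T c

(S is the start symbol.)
{ '(', 'c', ε }

FIRST sets of the other non-terminals involved (by the same procedure, iterated to a fixed point):
  FIRST(Y) = { '(', 'c' }

From S → ( c Y:
  - '(' is a terminal: add '(' and stop
From S → ε:
  - ε-production, so ε ∈ FIRST(S)
From S → Y:
  - Y is a non-terminal: add FIRST(Y) \ {ε} = { '(', 'c' }
    Y is not nullable, so stop

Collecting: FIRST(S) = { '(', 'c', ε }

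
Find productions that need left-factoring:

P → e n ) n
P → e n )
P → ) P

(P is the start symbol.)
Yes, P has productions with common prefix 'e n )'

Left-factoring is needed when two productions for the same non-terminal
share a common prefix on the right-hand side.

Productions for P:
  P → e n ) n
  P → e n )
  P → ) P

Found common prefix 'e n )' in productions for P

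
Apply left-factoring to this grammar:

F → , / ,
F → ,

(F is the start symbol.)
Left-factoring transforms A → αβ₁ | αβ₂ into A → αA' and A' → β₁ | β₂
(α is the longest common prefix among the alternatives). Repeat until
no nonterminal has two alternatives with a common prefix.

Round 1: F has alternatives sharing prefix ','. Introduce F': F → , F'
  Add: F' → / ,
  Add: F' → ε

No remaining common prefixes — done.

Resulting grammar:
F → , F'
F' → / ,
F' → ε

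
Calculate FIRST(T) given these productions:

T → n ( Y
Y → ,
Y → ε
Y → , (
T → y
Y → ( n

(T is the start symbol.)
{ 'n', 'y' }

To compute FIRST(T), examine every production with T on the left-hand side, reading each right-hand side left to right until a non-nullable symbol is reached.

From T → n ( Y:
  - n is a terminal: add 'n' and stop
From T → y:
  - y is a terminal: add 'y' and stop

Collecting: FIRST(T) = { 'n', 'y' }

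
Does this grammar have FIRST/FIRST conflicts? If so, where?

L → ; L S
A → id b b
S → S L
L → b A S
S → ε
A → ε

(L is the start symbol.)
No FIRST/FIRST conflicts.

FIRST sets of the non-terminals at (or reachable through a nullable prefix from) the front of some alternative:
  FIRST(S) = { ';', 'b', ε }
  FIRST(L) = { ';', 'b' }

Productions for L:
  L → ; L S: FIRST = { ';' }
  L → b A S: FIRST = { 'b' }
Productions for A:
  A → id b b: FIRST = { 'id' }
  A → ε: FIRST = { ε }
Productions for S:
  S → S L: FIRST = { ';', 'b' }
  S → ε: FIRST = { ε }

All alternatives of each non-terminal have pairwise disjoint FIRST sets.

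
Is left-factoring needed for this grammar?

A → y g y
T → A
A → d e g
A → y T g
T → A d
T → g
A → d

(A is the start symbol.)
Yes, A has productions with common prefix 'y'; A has productions with common prefix 'd'; T has productions with common prefix 'A'

Left-factoring is needed when two productions for the same non-terminal
share a common prefix on the right-hand side.

Productions for A:
  A → y g y
  A → d e g
  A → y T g
  A → d
Productions for T:
  T → A
  T → A d
  T → g

Found common prefix 'y' in productions for A
Found common prefix 'd' in productions for A
Found common prefix 'A' in productions for T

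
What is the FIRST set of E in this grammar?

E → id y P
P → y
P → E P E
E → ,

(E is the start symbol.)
From E → id y P:
  - id is a terminal: add 'id' and stop
From E → ,:
  - ',' is a terminal: add ',' and stop

Collecting: FIRST(E) = { ',', 'id' }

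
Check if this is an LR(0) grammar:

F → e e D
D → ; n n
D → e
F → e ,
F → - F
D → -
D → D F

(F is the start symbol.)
A grammar is LR(0) if no state in the canonical LR(0) collection has:
  - both a shift item (dot before a terminal) and a complete item (shift-reduce conflict), or
  - two or more complete items (reduce-reduce conflict; the accept item [F' → F .] counts as a complete item here).

Augment with F' → F and build the canonical LR(0) collection (I0 = CLOSURE({[F' → . F]}), then GOTO on every symbol after a dot until no new states appear). It has 14 states:
  I0: { [F → . - F], [F → . e ,], [F → . e e D], [F' → . F] }  — shift
  I1: { [F → - . F], [F → . - F], [F → . e ,], [F → . e e D] }  — shift
  I2: { [F' → F .] }  — accept
  I3: { [F → e . ,], [F → e . e D] }  — shift
  I4: { [F → e , .] }  — reduce
  I5: { [D → . -], [D → . ; n n], [D → . D F], [D → . e], [F → e e . D] }  — shift
  I6: { [D → - .] }  — reduce
  I7: { [D → ; . n n] }  — shift
  I8: { [D → D . F], [F → . - F], [F → . e ,], [F → . e e D], [F → e e D .] }  — shift, reduce
  I9: { [D → e .] }  — reduce
  I10: { [D → D F .] }  — reduce
  I11: { [D → ; n . n] }  — shift
  I12: { [D → ; n n .] }  — reduce
  I13: { [F → - F .] }  — reduce

Conflict in state I8:
  Shift-reduce conflict between [F → e e D .] and [F → . - F]
So the grammar is NOT LR(0).

Answer: No. Shift-reduce conflict between [F → e e D .] and [F → . - F]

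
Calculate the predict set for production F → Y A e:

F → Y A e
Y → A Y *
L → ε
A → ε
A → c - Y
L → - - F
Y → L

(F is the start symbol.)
{ '*', '-', 'c', 'e' }

PREDICT(F → Y A e) = (FIRST(RHS) \ {ε}) ∪ (FOLLOW(F) if ε ∈ FIRST(RHS), i.e. RHS ⇒* ε)
FIRST(Y) = { '*', '-', 'c', ε }
FIRST(A) = { 'c', ε }
FIRST(Y A e) = { '*', '-', 'c', 'e' }
ε ∉ FIRST(Y A e), so FOLLOW(F) is not added.
PREDICT(F → Y A e) = { '*', '-', 'c', 'e' }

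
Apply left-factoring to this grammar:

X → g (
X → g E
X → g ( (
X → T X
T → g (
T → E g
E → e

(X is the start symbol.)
Left-factoring transforms A → αβ₁ | αβ₂ into A → αA' and A' → β₁ | β₂
(α is the longest common prefix among the alternatives). Repeat until
no nonterminal has two alternatives with a common prefix.

Round 1: X has alternatives sharing prefix 'g'. Introduce X': X → g X'
  Add: X' → (
  Add: X' → E
  Add: X' → ( (

Round 2: X' has alternatives sharing prefix '('. Introduce X'': X' → ( X''
  Add: X'' → ε
  Add: X'' → (

No remaining common prefixes — done.

Resulting grammar:
X → g X'
X' → ( X''
X'' → ε
X'' → (
X' → E
X → T X
T → g (
T → E g
E → e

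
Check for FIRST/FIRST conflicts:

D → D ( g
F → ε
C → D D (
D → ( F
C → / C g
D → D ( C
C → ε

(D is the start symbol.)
Yes. D → D '(' g / D → '(' F on { '(' }; D → D '(' g / D → D '(' C on { '(' }; D → '(' F / D → D '(' C on { '(' }

FIRST sets of the non-terminals at (or reachable through a nullable prefix from) the front of some alternative:
  FIRST(D) = { '(' }

Productions for D:
  D → D ( g: FIRST = { '(' }
  D → ( F: FIRST = { '(' }
  D → D ( C: FIRST = { '(' }
Productions for C:
  C → D D (: FIRST = { '(' }
  C → / C g: FIRST = { '/' }
  C → ε: FIRST = { ε }
F has only one production, so no FIRST/FIRST conflict is possible there.

Conflict for D: D → D ( g and D → ( F
  Overlap: { '(' }
Conflict for D: D → D ( g and D → D ( C
  Overlap: { '(' }
Conflict for D: D → ( F and D → D ( C
  Overlap: { '(' }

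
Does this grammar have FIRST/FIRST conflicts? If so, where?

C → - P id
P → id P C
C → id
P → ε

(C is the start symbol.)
A FIRST/FIRST conflict occurs when two productions N → α and N → β for the same non-terminal have FIRST(α) ∩ FIRST(β) ≠ ∅ (with ε ∈ FIRST of a nullable right-hand side, so two nullable alternatives also conflict).

Productions for C:
  C → - P id: FIRST = { '-' }
  C → id: FIRST = { 'id' }
Productions for P:
  P → id P C: FIRST = { 'id' }
  P → ε: FIRST = { ε }

All alternatives of each non-terminal have pairwise disjoint FIRST sets.

Answer: No FIRST/FIRST conflicts.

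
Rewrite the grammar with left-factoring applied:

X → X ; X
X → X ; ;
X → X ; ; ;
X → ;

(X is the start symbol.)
X → X ; X'
X' → X
X' → ; X''
X'' → ε
X'' → ;
X → ;

Left-factoring transforms A → αβ₁ | αβ₂ into A → αA' and A' → β₁ | β₂
(α is the longest common prefix among the alternatives). Repeat until
no nonterminal has two alternatives with a common prefix.

Round 1: X has alternatives sharing prefix 'X ;'. Introduce X': X → X ; X'
  Add: X' → X
  Add: X' → ;
  Add: X' → ; ;

Round 2: X' has alternatives sharing prefix ';'. Introduce X'': X' → ; X''
  Add: X'' → ε
  Add: X'' → ;

No remaining common prefixes — done.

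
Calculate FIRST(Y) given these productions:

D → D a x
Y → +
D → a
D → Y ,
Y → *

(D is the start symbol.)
{ '*', '+' }

From Y → +:
  - '+' is a terminal: add '+' and stop
From Y → *:
  - '*' is a terminal: add '*' and stop

Collecting: FIRST(Y) = { '*', '+' }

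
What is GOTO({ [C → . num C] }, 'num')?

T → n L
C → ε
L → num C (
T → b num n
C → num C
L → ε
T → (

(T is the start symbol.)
GOTO(I, 'num') = CLOSURE({ [A → αX.β] : [A → α.Xβ] ∈ I, X = 'num' })

Items with dot before 'num', with the dot advanced:
  [C → . num C] → [C → num . C]
Closure of the advanced items:
  [C → num . C] has the dot before C: add [C → .], [C → . num C]

GOTO = { [C → . num C], [C → .], [C → num . C] }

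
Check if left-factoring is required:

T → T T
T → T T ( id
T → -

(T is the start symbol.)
Yes, T has productions with common prefix 'T T'

Left-factoring is needed when two productions for the same non-terminal
share a common prefix on the right-hand side.

Productions for T:
  T → T T
  T → T T ( id
  T → -

Found common prefix 'T T' in productions for T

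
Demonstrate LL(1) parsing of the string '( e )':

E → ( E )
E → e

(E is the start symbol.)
Stack is shown with the top on the left.

Stack    Input    Action
------------------------
E $      ( e ) $  output E → ( E )
( E ) $  ( e ) $  match '('
E ) $    e ) $    output E → e
e ) $    e ) $    match 'e'
) $      ) $      match ')'
$        $        accept

The string is accepted.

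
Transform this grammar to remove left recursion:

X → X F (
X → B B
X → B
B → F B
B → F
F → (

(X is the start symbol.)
X is directly left-recursive. The standard transformation for
  A → A α₁ | ... | A α_m | β₁ | ... | β_n
is
  A  → β₁ A' | ... | β_n A'
  A' → α₁ A' | ... | α_m A' | ε

X → B B becomes X → B B X'
X → B becomes X → B X'
X → X F ( becomes X' → F ( X'
Add X' → ε

Productions for other non-terminals are unchanged:
  B → F B
  B → F
  F → (

Resulting grammar:
X → B B X'
X → B X'
X' → F ( X'
X' → ε
B → F B
B → F
F → (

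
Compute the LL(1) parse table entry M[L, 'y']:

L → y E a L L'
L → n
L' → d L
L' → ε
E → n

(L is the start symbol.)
To find M[L, 'y'], we find productions for L where 'y' is in the predict set (PREDICT(N → α) = (FIRST(α) \ {ε}) ∪ (FOLLOW(N) if α ⇒* ε)).

L → y E a L L': PREDICT = { 'y' }
  'y' is in predict set, so this production goes in M[L, 'y']
L → n: PREDICT = { 'n' }

M[L, 'y'] = L → y E a L L'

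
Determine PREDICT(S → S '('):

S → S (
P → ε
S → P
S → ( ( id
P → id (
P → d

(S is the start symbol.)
PREDICT(S → S '(') = (FIRST(RHS) \ {ε}) ∪ (FOLLOW(S) if ε ∈ FIRST(RHS), i.e. RHS ⇒* ε)
FIRST(S) = { '(', 'd', 'id', ε }
FIRST(S '(') = { '(', 'd', 'id' }
ε ∉ FIRST(S '('), so FOLLOW(S) is not added.
PREDICT(S → S '(') = { '(', 'd', 'id' }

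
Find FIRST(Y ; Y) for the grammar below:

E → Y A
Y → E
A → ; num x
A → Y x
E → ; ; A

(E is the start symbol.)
FIRST sets of the non-terminals involved (from the grammar, by fixed-point iteration):
  FIRST(Y) = { ';' }

To compute FIRST(Y ; Y), process the symbols left to right:
Symbol Y is a non-terminal. Add FIRST(Y) \ {ε} = { ';' }
Y is not nullable (ε ∉ FIRST(Y)), so stop here.
FIRST(Y ; Y) = { ';' }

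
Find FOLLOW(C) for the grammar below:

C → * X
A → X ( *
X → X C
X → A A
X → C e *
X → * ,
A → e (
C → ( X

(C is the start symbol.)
{ $, '(', '*', 'e' }

To compute FOLLOW(C), find every occurrence of C on a right-hand side N → α C β: add FIRST(β) \ {ε}, and if β is empty or nullable also add FOLLOW(N). Iterate to a fixed point.

C is the start symbol, so $ ∈ FOLLOW(C).
In X → X C: C is at the end, add FOLLOW(X)
In X → C e *: C is followed by e '*', add FIRST(e '*') \ {ε} = { 'e' }

The FOLLOW sets referred to above (computed the same way, to a fixed point):
  FOLLOW(X) = { $, '(', '*', 'e' }

Taking the union: FOLLOW(C) = { $, '(', '*', 'e' }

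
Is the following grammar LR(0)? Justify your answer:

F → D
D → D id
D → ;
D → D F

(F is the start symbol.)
No. Shift-reduce conflict between [F → D .] and [D → . ;]

A grammar is LR(0) if no state in the canonical LR(0) collection has:
  - both a shift item (dot before a terminal) and a complete item (shift-reduce conflict), or
  - two or more complete items (reduce-reduce conflict; the accept item [F' → F .] counts as a complete item here).

Augment with F' → F and build the canonical LR(0) collection (I0 = CLOSURE({[F' → . F]}), then GOTO on every symbol after a dot until no new states appear). It has 6 states:
  I0: { [D → . ;], [D → . D F], [D → . D id], [F → . D], [F' → . F] }  — shift
  I1: { [D → ; .] }  — reduce
  I2: { [D → . ;], [D → . D F], [D → . D id], [D → D . F], [D → D . id], [F → . D], [F → D .] }  — shift, reduce
  I3: { [F' → F .] }  — accept
  I4: { [D → D F .] }  — reduce
  I5: { [D → D id .] }  — reduce

Conflict in state I2:
  Shift-reduce conflict between [F → D .] and [D → . ;]
So the grammar is NOT LR(0).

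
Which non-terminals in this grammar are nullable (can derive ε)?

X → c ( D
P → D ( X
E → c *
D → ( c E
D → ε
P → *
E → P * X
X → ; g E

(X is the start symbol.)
{ 'D' }

A non-terminal is nullable if it can derive ε (the empty string): either it has an ε-production, or it has a production whose right-hand side consists entirely of nullable non-terminals.

ε-productions: D → ε
So D is immediately nullable.
No further non-terminal can be added: every production for the remaining non-terminals contains a terminal or a non-nullable non-terminal.
Nullable = { 'D' }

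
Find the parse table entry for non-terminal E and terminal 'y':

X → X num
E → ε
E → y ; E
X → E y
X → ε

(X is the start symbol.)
E → ε, E → y ; E

To find M[E, 'y'], we find productions for E where 'y' is in the predict set (PREDICT(N → α) = (FIRST(α) \ {ε}) ∪ (FOLLOW(N) if α ⇒* ε)).

Relevant sets:
  FOLLOW(E) = { 'y' }

E → ε: PREDICT = { 'y' }
  'y' is in predict set, so this production goes in M[E, 'y']
E → y ; E: PREDICT = { 'y' }
  'y' is in predict set, so this production goes in M[E, 'y']

M[E, 'y'] = E → ε, E → y ; E  (a multiply-defined cell — the grammar is not LL(1))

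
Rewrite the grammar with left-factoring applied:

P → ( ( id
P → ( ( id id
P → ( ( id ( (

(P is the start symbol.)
P → ( ( id P'
P' → ε
P' → id
P' → ( (

Left-factoring transforms A → αβ₁ | αβ₂ into A → αA' and A' → β₁ | β₂
(α is the longest common prefix among the alternatives). Repeat until
no nonterminal has two alternatives with a common prefix.

Round 1: P has alternatives sharing prefix '( ( id'. Introduce P': P → ( ( id P'
  Add: P' → ε
  Add: P' → id
  Add: P' → ( (

No remaining common prefixes — done.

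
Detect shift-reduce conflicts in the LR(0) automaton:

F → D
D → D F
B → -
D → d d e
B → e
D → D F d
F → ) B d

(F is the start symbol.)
Yes — I2: [F → D .] vs [D → . d d e]; I7: [D → D F .] vs [D → D F . d]

A shift-reduce conflict occurs when an LR(0) state has both:
  - a complete (reduce) item [A → α .] (dot at the end), and
  - a shift item [B → β . c γ] (dot before a terminal).

Augment with F' → F and build the canonical LR(0) collection (I0 = CLOSURE({[F' → . F]}), then GOTO on every symbol after a dot until no new states appear). It has 13 states:
  I0: { [D → . D F d], [D → . D F], [D → . d d e], [F → . ) B d], [F → . D], [F' → . F] }  — shift
  I1: { [B → . -], [B → . e], [F → ) . B d] }  — shift
  I2: { [D → . D F d], [D → . D F], [D → . d d e], [D → D . F d], [D → D . F], [F → . ) B d], [F → . D], [F → D .] }  — shift, reduce
  I3: { [F' → F .] }  — accept
  I4: { [D → d . d e] }  — shift
  I5: { [D → d d . e] }  — shift
  I6: { [D → d d e .] }  — reduce
  I7: { [D → D F . d], [D → D F .] }  — shift, reduce
  I8: { [D → D F d .] }  — reduce
  I9: { [B → - .] }  — reduce
  I10: { [F → ) B . d] }  — shift
  I11: { [B → e .] }  — reduce
  I12: { [F → ) B d .] }  — reduce

I2 contains reduce item [F → D .] and shift items [D → . d d e], [F → . ) B d] — shift-reduce conflict.
I7 contains reduce item [D → D F .] and shift item [D → D F . d] — shift-reduce conflict.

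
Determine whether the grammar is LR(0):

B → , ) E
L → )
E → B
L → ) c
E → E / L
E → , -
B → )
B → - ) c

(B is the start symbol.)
Augment with B' → B and build the canonical LR(0) collection (I0 = CLOSURE({[B' → . B]}), then GOTO on every symbol after a dot until no new states appear). It has 16 states:
  I0: { [B → . )], [B → . , ) E], [B → . - ) c], [B' → . B] }  — shift
  I1: { [B → ) .] }  — reduce
  I2: { [B → , . ) E] }  — shift
  I3: { [B → - . ) c] }  — shift
  I4: { [B' → B .] }  — accept
  I5: { [B → - ) . c] }  — shift
  I6: { [B → - ) c .] }  — reduce
  I7: { [B → , ) . E], [B → . )], [B → . , ) E], [B → . - ) c], [E → . , -], [E → . B], [E → . E / L] }  — shift
  I8: { [B → , . ) E], [E → , . -] }  — shift
  I9: { [E → B .] }  — reduce
  I10: { [B → , ) E .], [E → E . / L] }  — shift, reduce
  I11: { [E → E / . L], [L → . ) c], [L → . )] }  — shift
  I12: { [L → ) . c], [L → ) .] }  — shift, reduce
  I13: { [E → E / L .] }  — reduce
  I14: { [L → ) c .] }  — reduce
  I15: { [E → , - .] }  — reduce

Conflict in state I10:
  Shift-reduce conflict between [B → , ) E .] and [E → E . / L]
So the grammar is NOT LR(0).

Answer: No. Shift-reduce conflict between [B → , ) E .] and [E → E . / L]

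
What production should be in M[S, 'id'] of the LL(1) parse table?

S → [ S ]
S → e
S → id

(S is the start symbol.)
S → id

To find M[S, 'id'], we find productions for S where 'id' is in the predict set (PREDICT(N → α) = (FIRST(α) \ {ε}) ∪ (FOLLOW(N) if α ⇒* ε)).

S → [ S ]: PREDICT = { '[' }
S → e: PREDICT = { 'e' }
S → id: PREDICT = { 'id' }
  'id' is in predict set, so this production goes in M[S, 'id']

M[S, 'id'] = S → id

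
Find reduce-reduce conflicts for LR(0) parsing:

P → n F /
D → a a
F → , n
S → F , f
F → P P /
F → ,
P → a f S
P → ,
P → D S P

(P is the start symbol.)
A reduce-reduce conflict occurs when an LR(0) state has two complete items [A → α .] and [B → β .] — both call for a reduction, and with no lookahead the parser cannot choose between them.

Augment with P' → P and build the canonical LR(0) collection (I0 = CLOSURE({[P' → . P]}), then GOTO on every symbol after a dot until no new states appear). It has 21 states:
  I0: { [D → . a a], [P → . ,], [P → . D S P], [P → . a f S], [P → . n F /], [P' → . P] }  — shift
  I1: { [P → , .] }  — reduce
  I2: { [D → . a a], [F → . , n], [F → . ,], [F → . P P /], [P → . ,], [P → . D S P], [P → . a f S], [P → . n F /], [P → D . S P], [S → . F , f] }  — shift
  I3: { [P' → P .] }  — accept
  I4: { [D → a . a], [P → a . f S] }  — shift
  I5: { [D → . a a], [F → . , n], [F → . ,], [F → . P P /], [P → . ,], [P → . D S P], [P → . a f S], [P → . n F /], [P → n . F /] }  — shift
  I6: { [F → , . n], [F → , .], [P → , .] }  — shift, 2 reduces
  I7: { [P → n F . /] }  — shift
  I8: { [D → . a a], [F → P . P /], [P → . ,], [P → . D S P], [P → . a f S], [P → . n F /] }  — shift
  I9: { [F → P P . /] }  — shift
  I10: { [F → P P / .] }  — reduce
  I11: { [P → n F / .] }  — reduce
  I12: { [F → , n .] }  — reduce
  I13: { [D → a a .] }  — reduce
  I14: { [D → . a a], [F → . , n], [F → . ,], [F → . P P /], [P → . ,], [P → . D S P], [P → . a f S], [P → . n F /], [P → a f . S], [S → . F , f] }  — shift
  I15: { [S → F . , f] }  — shift
  I16: { [P → a f S .] }  — reduce
  I17: { [S → F , . f] }  — shift
  I18: { [S → F , f .] }  — reduce
  I19: { [D → . a a], [P → . ,], [P → . D S P], [P → . a f S], [P → . n F /], [P → D S . P] }  — shift
  I20: { [P → D S P .] }  — reduce

I6 contains complete items [F → , .], [P → , .] — reduce-reduce conflict.

Answer: Yes — I6: [F → , .] vs [P → , .]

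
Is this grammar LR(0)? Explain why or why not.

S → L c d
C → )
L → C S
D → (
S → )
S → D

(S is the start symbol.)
No. Reduce-reduce conflict: [C → ) .] and [S → ) .]

A grammar is LR(0) if no state in the canonical LR(0) collection has:
  - both a shift item (dot before a terminal) and a complete item (shift-reduce conflict), or
  - two or more complete items (reduce-reduce conflict; the accept item [S' → S .] counts as a complete item here).

Augment with S' → S and build the canonical LR(0) collection (I0 = CLOSURE({[S' → . S]}), then GOTO on every symbol after a dot until no new states appear). It has 10 states:
  I0: { [C → . )], [D → . (], [L → . C S], [S → . )], [S → . D], [S → . L c d], [S' → . S] }  — shift
  I1: { [D → ( .] }  — reduce
  I2: { [C → ) .], [S → ) .] }  — 2 reduces
  I3: { [C → . )], [D → . (], [L → . C S], [L → C . S], [S → . )], [S → . D], [S → . L c d] }  — shift
  I4: { [S → D .] }  — reduce
  I5: { [S → L . c d] }  — shift
  I6: { [S' → S .] }  — accept
  I7: { [S → L c . d] }  — shift
  I8: { [S → L c d .] }  — reduce
  I9: { [L → C S .] }  — reduce

Conflict in state I2:
  Reduce-reduce conflict: [C → ) .] and [S → ) .]
So the grammar is NOT LR(0).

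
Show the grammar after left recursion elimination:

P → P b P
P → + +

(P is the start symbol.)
P is directly left-recursive. The standard transformation for
  A → A α₁ | ... | A α_m | β₁ | ... | β_n
is
  A  → β₁ A' | ... | β_n A'
  A' → α₁ A' | ... | α_m A' | ε

P → + + becomes P → + + P'
P → P b P becomes P' → b P P'
Add P' → ε

Resulting grammar:
P → + + P'
P' → b P P'
P' → ε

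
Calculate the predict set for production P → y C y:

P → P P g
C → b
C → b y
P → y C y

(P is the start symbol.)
{ 'y' }

PREDICT(P → y C y) = (FIRST(RHS) \ {ε}) ∪ (FOLLOW(P) if ε ∈ FIRST(RHS), i.e. RHS ⇒* ε)
FIRST(y C y) = { 'y' }
ε ∉ FIRST(y C y), so FOLLOW(P) is not added.
PREDICT(P → y C y) = { 'y' }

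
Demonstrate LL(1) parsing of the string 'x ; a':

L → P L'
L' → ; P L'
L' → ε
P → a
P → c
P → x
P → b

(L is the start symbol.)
Stack is shown with the top on the left.

Stack     Input    Action
-------------------------
L $       x ; a $  output L → P L'
P L' $    x ; a $  output P → x
x L' $    x ; a $  match 'x'
L' $      ; a $    output L' → ; P L'
; P L' $  ; a $    match ';'
P L' $    a $      output P → a
a L' $    a $      match 'a'
L' $      $        output L' → ε
$         $        accept

The string is accepted.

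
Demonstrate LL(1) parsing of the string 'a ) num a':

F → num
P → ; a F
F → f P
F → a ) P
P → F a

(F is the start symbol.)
LL(1) parsing maintains a stack (initially the start symbol over $) and the input. At each step: if the stack top is a terminal, match it against the current input token; if it is a non-terminal N, replace it with the RHS of M[N, lookahead] (the unique production whose predict set contains the lookahead).

Stack is shown with the top on the left.

Stack    Input        Action
----------------------------
F $      a ) num a $  output F → a ) P
a ) P $  a ) num a $  match 'a'
) P $    ) num a $    match ')'
P $      num a $      output P → F a
F a $    num a $      output F → num
num a $  num a $      match 'num'
a $      a $          match 'a'
$        $            accept

The string is accepted.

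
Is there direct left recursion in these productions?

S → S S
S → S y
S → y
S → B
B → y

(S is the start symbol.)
Yes, S is left-recursive

Direct left recursion occurs when N → N α for some non-terminal N (the right-hand side begins with the left-hand side itself).

S → S S: LEFT RECURSIVE (starts with S)
S → S y: LEFT RECURSIVE (starts with S)
S → y: starts with y
S → B: starts with B
B → y: starts with y

The grammar has direct left recursion on: S.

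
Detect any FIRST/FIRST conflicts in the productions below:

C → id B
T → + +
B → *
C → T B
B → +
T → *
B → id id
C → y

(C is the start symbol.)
A FIRST/FIRST conflict occurs when two productions N → α and N → β for the same non-terminal have FIRST(α) ∩ FIRST(β) ≠ ∅ (with ε ∈ FIRST of a nullable right-hand side, so two nullable alternatives also conflict).

FIRST sets of the non-terminals at (or reachable through a nullable prefix from) the front of some alternative:
  FIRST(T) = { '*', '+' }

Productions for C:
  C → id B: FIRST = { 'id' }
  C → T B: FIRST = { '*', '+' }
  C → y: FIRST = { 'y' }
Productions for T:
  T → + +: FIRST = { '+' }
  T → *: FIRST = { '*' }
Productions for B:
  B → *: FIRST = { '*' }
  B → +: FIRST = { '+' }
  B → id id: FIRST = { 'id' }

All alternatives of each non-terminal have pairwise disjoint FIRST sets.

Answer: No FIRST/FIRST conflicts.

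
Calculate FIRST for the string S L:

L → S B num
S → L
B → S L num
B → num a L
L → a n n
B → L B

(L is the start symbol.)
FIRST sets of the non-terminals involved (from the grammar, by fixed-point iteration):
  FIRST(S) = { 'a' }

To compute FIRST(S L), process the symbols left to right:
Symbol S is a non-terminal. Add FIRST(S) \ {ε} = { 'a' }
S is not nullable (ε ∉ FIRST(S)), so stop here.
FIRST(S L) = { 'a' }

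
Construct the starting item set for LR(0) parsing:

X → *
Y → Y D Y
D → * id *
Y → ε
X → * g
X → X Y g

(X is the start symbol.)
First, augment the grammar with X' → X
I₀ = CLOSURE({ [X' → . X] }):
  [X' → . X] has the dot before X: add [X → . *], [X → . * g], [X → . X Y g]
No further items can be added.

I₀ = { [X → . * g], [X → . *], [X → . X Y g], [X' → . X] }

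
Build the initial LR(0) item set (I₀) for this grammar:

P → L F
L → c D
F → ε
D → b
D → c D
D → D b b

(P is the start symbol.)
First, augment the grammar with P' → P
I₀ = CLOSURE({ [P' → . P] }):
  [P' → . P] has the dot before P: add [P → . L F]
  [P → . L F] has the dot before L: add [L → . c D]
No further items can be added.

I₀ = { [L → . c D], [P → . L F], [P' → . P] }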